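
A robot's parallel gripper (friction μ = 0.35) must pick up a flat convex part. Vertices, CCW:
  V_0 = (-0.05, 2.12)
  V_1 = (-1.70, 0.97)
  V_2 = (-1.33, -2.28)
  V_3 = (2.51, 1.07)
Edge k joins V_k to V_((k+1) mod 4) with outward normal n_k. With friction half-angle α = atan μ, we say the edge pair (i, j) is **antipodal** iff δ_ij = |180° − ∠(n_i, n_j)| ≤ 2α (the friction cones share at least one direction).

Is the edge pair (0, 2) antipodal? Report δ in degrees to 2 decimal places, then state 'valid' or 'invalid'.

α = atan 0.35 = 19.29°;  2α = 38.58°
edge 0: e_0 = (-1.65, -1.15);  n_0 = (-0.5718, +0.8204)
edge 2: e_2 = (+3.84, +3.35);  n_2 = (+0.6574, -0.7535)
∠(n_0, n_2) = 173.77°
δ = |180° − 173.77°| = 6.23°
6.23° ≤ 2α = 38.58°  →  valid

δ = 6.23°, valid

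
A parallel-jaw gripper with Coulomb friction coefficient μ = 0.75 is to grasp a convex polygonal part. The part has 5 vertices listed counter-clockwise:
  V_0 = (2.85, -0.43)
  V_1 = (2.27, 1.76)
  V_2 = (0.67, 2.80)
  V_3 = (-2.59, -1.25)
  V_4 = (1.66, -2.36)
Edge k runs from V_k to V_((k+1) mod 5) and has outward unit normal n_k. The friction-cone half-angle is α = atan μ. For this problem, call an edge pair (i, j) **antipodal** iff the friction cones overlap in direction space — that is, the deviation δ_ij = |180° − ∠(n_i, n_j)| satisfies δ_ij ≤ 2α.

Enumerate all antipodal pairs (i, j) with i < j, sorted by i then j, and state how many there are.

count = 5; pairs: (0,2), (0,3), (1,3), (2,3), (2,4)

α = atan 0.75 = 36.87°;  2α = 73.74°
n_0 = (+0.9667, +0.2560)
n_1 = (+0.5450, +0.8384)
n_2 = (-0.7790, +0.6270)
n_3 = (-0.2527, -0.9675)
n_4 = (+0.8512, -0.5248)
  (0,1): δ = 137.86°  ·
  (0,2): δ = 53.67°  ✓
  (0,3): δ = 60.53°  ✓
  (0,4): δ = 133.51°  ·
  (1,2): δ = 95.81°  ·
  (1,3): δ = 18.39°  ✓
  (1,4): δ = 91.37°  ·
  (2,3): δ = 65.81°  ✓
  (2,4): δ = 7.17°  ✓
  (3,4): δ = 107.02°  ·
antipodal pairs: 5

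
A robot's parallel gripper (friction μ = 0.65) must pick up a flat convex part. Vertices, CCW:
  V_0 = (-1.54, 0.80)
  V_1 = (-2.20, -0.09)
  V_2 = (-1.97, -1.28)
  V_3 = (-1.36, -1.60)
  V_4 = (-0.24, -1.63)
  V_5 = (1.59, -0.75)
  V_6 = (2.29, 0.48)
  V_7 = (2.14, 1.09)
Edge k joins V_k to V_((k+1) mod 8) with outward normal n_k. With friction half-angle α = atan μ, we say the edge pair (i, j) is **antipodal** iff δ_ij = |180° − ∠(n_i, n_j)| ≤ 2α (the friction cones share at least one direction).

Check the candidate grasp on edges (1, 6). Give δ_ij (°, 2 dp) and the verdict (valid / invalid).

δ = 2.88°, valid

α = atan 0.65 = 33.02°;  2α = 66.05°
edge 1: e_1 = (+0.23, -1.19);  n_1 = (-0.9818, -0.1898)
edge 6: e_6 = (-0.15, +0.61);  n_6 = (+0.9711, +0.2388)
∠(n_1, n_6) = 177.12°
δ = |180° − 177.12°| = 2.88°
2.88° ≤ 2α = 66.05°  →  valid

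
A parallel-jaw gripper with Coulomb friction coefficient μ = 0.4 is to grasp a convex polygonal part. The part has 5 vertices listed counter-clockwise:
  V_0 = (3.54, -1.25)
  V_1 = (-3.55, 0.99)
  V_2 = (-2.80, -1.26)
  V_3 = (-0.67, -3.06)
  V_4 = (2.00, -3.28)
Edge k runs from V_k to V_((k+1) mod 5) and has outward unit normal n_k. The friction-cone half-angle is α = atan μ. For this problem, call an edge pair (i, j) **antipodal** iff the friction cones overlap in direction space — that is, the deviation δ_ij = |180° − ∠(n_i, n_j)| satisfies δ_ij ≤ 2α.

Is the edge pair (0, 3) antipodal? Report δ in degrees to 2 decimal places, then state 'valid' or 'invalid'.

α = atan 0.4 = 21.80°;  2α = 43.60°
edge 0: e_0 = (-7.09, +2.24);  n_0 = (+0.3013, +0.9535)
edge 3: e_3 = (+2.67, -0.22);  n_3 = (-0.0821, -0.9966)
∠(n_0, n_3) = 167.18°
δ = |180° − 167.18°| = 12.82°
12.82° ≤ 2α = 43.60°  →  valid

δ = 12.82°, valid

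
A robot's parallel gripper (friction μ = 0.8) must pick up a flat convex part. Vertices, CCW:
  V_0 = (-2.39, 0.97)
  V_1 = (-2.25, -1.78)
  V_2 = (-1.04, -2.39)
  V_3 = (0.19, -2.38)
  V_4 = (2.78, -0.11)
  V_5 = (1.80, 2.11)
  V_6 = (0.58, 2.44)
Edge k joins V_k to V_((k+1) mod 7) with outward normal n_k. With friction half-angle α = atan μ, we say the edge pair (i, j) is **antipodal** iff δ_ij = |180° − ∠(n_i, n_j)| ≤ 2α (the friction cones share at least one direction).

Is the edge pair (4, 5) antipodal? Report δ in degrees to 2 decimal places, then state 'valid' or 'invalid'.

α = atan 0.8 = 38.66°;  2α = 77.32°
edge 4: e_4 = (-0.98, +2.22);  n_4 = (+0.9148, +0.4038)
edge 5: e_5 = (-1.22, +0.33);  n_5 = (+0.2611, +0.9653)
∠(n_4, n_5) = 51.05°
δ = |180° − 51.05°| = 128.95°
128.95° > 2α = 77.32°  →  invalid

δ = 128.95°, invalid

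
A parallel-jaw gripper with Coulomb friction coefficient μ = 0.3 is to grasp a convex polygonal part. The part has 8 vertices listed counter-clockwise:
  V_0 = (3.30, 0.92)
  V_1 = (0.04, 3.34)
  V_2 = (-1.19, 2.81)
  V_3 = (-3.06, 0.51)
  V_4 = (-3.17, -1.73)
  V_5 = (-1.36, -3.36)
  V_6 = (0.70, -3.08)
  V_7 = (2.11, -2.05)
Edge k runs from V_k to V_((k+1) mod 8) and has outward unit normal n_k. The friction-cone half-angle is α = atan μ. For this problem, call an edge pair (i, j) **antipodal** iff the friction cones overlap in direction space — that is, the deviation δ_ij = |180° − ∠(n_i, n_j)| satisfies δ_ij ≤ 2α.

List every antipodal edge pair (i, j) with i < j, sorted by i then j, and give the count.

count = 6; pairs: (0,4), (1,5), (1,6), (2,6), (2,7), (3,7)

α = atan 0.3 = 16.70°;  2α = 33.40°
n_0 = (+0.5961, +0.8029)
n_1 = (-0.3957, +0.9184)
n_2 = (-0.7759, +0.6308)
n_3 = (-0.9988, +0.0490)
n_4 = (-0.6692, -0.7431)
n_5 = (+0.1347, -0.9909)
n_6 = (+0.5899, -0.8075)
n_7 = (+0.9283, -0.3719)
  (0,1): δ = 120.10°  ·
  (0,2): δ = 92.52°  ·
  (0,3): δ = 56.22°  ·
  (0,4): δ = 5.42°  ✓
  (0,5): δ = 44.33°  ·
  (0,6): δ = 72.74°  ·
  (0,7): δ = 104.75°  ·
  (1,2): δ = 152.42°  ·
  (1,3): δ = 116.12°  ·
  (1,4): δ = 65.32°  ·
  (1,5): δ = 15.57°  ✓
  (1,6): δ = 12.84°  ✓
  (1,7): δ = 44.85°  ·
  (2,3): δ = 143.70°  ·
  (2,4): δ = 92.89°  ·
  (2,5): δ = 43.15°  ·
  (2,6): δ = 14.74°  ✓
  (2,7): δ = 17.28°  ✓
  (3,4): δ = 129.19°  ·
  (3,5): δ = 79.45°  ·
  (3,6): δ = 51.04°  ·
  (3,7): δ = 19.02°  ✓
  (4,5): δ = 130.25°  ·
  (4,6): δ = 101.85°  ·
  (4,7): δ = 69.83°  ·
  (5,6): δ = 151.59°  ·
  (5,7): δ = 119.58°  ·
  (6,7): δ = 147.98°  ·
antipodal pairs: 6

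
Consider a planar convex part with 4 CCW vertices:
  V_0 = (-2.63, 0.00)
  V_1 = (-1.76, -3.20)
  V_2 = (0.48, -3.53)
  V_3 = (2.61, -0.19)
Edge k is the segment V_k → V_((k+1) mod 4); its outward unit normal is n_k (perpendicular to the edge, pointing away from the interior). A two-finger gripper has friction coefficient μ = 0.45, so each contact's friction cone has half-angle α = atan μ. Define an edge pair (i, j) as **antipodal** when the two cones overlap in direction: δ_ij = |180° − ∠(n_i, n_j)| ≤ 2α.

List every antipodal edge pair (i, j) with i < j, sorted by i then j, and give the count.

α = atan 0.45 = 24.23°;  2α = 48.46°
n_0 = (-0.9650, -0.2624)
n_1 = (-0.1457, -0.9893)
n_2 = (+0.8431, -0.5377)
n_3 = (+0.0362, +0.9993)
  (0,1): δ = 113.59°  ·
  (0,2): δ = 47.74°  ✓
  (0,3): δ = 72.71°  ·
  (1,2): δ = 114.15°  ·
  (1,3): δ = 6.30°  ✓
  (2,3): δ = 59.55°  ·
antipodal pairs: 2

count = 2; pairs: (0,2), (1,3)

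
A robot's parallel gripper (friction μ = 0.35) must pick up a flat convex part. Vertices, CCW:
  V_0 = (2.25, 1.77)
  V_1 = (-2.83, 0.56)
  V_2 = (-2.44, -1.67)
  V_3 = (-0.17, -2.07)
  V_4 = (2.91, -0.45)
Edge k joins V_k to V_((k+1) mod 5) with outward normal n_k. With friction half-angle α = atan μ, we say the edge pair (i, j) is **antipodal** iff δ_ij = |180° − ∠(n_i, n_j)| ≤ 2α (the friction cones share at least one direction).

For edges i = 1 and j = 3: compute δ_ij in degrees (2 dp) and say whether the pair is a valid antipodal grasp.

δ = 72.18°, invalid

α = atan 0.35 = 19.29°;  2α = 38.58°
edge 1: e_1 = (+0.39, -2.23);  n_1 = (-0.9850, -0.1723)
edge 3: e_3 = (+3.08, +1.62);  n_3 = (+0.4655, -0.8850)
∠(n_1, n_3) = 107.82°
δ = |180° − 107.82°| = 72.18°
72.18° > 2α = 38.58°  →  invalid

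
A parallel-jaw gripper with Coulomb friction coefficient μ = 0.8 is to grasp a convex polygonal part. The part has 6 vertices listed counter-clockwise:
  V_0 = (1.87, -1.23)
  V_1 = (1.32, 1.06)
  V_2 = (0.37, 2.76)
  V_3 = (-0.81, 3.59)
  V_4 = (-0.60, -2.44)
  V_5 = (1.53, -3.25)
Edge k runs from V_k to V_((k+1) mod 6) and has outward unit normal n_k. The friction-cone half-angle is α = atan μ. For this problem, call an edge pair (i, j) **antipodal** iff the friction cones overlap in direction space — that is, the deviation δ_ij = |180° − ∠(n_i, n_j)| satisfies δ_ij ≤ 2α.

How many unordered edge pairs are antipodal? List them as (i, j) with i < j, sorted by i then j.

α = atan 0.8 = 38.66°;  2α = 77.32°
n_0 = (+0.9723, +0.2335)
n_1 = (+0.8729, +0.4878)
n_2 = (+0.5753, +0.8179)
n_3 = (-0.9994, -0.0348)
n_4 = (-0.3554, -0.9347)
n_5 = (+0.9861, -0.1660)
  (0,1): δ = 164.31°  ·
  (0,2): δ = 138.63°  ·
  (0,3): δ = 11.51°  ✓
  (0,4): δ = 55.67°  ✓
  (0,5): δ = 156.94°  ·
  (1,2): δ = 154.32°  ·
  (1,3): δ = 27.20°  ✓
  (1,4): δ = 39.98°  ✓
  (1,5): δ = 141.25°  ·
  (2,3): δ = 52.88°  ✓
  (2,4): δ = 14.30°  ✓
  (2,5): δ = 115.57°  ·
  (3,4): δ = 112.82°  ·
  (3,5): δ = 11.55°  ✓
  (4,5): δ = 78.73°  ·
antipodal pairs: 7

count = 7; pairs: (0,3), (0,4), (1,3), (1,4), (2,3), (2,4), (3,5)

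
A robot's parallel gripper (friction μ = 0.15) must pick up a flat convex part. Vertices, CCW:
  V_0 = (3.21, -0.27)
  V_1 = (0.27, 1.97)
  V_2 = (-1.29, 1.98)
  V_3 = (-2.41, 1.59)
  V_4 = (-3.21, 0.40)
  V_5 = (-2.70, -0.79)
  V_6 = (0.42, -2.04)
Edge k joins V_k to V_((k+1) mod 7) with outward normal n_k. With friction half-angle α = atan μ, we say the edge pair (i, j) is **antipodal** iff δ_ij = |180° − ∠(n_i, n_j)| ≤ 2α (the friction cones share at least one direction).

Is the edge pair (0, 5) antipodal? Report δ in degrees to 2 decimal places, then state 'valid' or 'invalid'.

δ = 15.47°, valid

α = atan 0.15 = 8.53°;  2α = 17.06°
edge 0: e_0 = (-2.94, +2.24);  n_0 = (+0.6060, +0.7954)
edge 5: e_5 = (+3.12, -1.25);  n_5 = (-0.3719, -0.9283)
∠(n_0, n_5) = 164.53°
δ = |180° − 164.53°| = 15.47°
15.47° ≤ 2α = 17.06°  →  valid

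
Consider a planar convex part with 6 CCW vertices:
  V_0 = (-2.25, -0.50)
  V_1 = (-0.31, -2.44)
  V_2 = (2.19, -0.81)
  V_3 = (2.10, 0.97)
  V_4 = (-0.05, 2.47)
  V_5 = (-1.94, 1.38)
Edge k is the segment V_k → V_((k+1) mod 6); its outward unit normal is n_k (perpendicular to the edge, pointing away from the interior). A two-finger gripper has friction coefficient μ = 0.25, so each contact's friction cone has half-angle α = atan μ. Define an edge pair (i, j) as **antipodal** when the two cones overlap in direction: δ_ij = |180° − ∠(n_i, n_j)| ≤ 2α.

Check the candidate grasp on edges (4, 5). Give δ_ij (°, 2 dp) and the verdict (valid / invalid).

δ = 129.34°, invalid

α = atan 0.25 = 14.04°;  2α = 28.07°
edge 4: e_4 = (-1.89, -1.09);  n_4 = (-0.4996, +0.8663)
edge 5: e_5 = (-0.31, -1.88);  n_5 = (-0.9867, +0.1627)
∠(n_4, n_5) = 50.66°
δ = |180° − 50.66°| = 129.34°
129.34° > 2α = 28.07°  →  invalid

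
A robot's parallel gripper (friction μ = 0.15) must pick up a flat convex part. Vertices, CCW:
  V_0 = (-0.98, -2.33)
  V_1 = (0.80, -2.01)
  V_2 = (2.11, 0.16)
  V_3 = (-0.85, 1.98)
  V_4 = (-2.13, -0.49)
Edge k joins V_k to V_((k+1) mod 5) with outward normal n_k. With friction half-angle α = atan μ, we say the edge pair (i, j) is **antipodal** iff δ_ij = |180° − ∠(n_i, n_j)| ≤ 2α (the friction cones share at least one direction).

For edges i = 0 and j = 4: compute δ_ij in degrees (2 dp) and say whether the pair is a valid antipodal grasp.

δ = 111.81°, invalid

α = atan 0.15 = 8.53°;  2α = 17.06°
edge 0: e_0 = (+1.78, +0.32);  n_0 = (+0.1769, -0.9842)
edge 4: e_4 = (+1.15, -1.84);  n_4 = (-0.8480, -0.5300)
∠(n_0, n_4) = 68.19°
δ = |180° − 68.19°| = 111.81°
111.81° > 2α = 17.06°  →  invalid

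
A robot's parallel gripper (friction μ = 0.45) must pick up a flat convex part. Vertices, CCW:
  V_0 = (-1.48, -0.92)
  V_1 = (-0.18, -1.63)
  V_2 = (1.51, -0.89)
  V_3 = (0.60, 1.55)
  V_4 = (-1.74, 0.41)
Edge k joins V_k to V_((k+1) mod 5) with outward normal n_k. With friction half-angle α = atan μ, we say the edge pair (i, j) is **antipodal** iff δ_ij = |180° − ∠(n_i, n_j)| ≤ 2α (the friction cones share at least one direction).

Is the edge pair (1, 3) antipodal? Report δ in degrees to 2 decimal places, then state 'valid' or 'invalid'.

δ = 2.33°, valid

α = atan 0.45 = 24.23°;  2α = 48.46°
edge 1: e_1 = (+1.69, +0.74);  n_1 = (+0.4011, -0.9160)
edge 3: e_3 = (-2.34, -1.14);  n_3 = (-0.4380, +0.8990)
∠(n_1, n_3) = 177.67°
δ = |180° − 177.67°| = 2.33°
2.33° ≤ 2α = 48.46°  →  valid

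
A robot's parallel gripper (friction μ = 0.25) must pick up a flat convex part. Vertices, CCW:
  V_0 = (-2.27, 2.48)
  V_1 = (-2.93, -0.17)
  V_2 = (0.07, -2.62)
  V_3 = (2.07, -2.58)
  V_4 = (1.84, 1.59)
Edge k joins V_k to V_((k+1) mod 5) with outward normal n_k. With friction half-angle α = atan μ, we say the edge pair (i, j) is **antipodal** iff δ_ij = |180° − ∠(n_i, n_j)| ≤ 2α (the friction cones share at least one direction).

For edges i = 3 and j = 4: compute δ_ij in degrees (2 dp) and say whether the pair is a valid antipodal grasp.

α = atan 0.25 = 14.04°;  2α = 28.07°
edge 3: e_3 = (-0.23, +4.17);  n_3 = (+0.9985, +0.0551)
edge 4: e_4 = (-4.11, +0.89);  n_4 = (+0.2116, +0.9773)
∠(n_3, n_4) = 74.62°
δ = |180° − 74.62°| = 105.38°
105.38° > 2α = 28.07°  →  invalid

δ = 105.38°, invalid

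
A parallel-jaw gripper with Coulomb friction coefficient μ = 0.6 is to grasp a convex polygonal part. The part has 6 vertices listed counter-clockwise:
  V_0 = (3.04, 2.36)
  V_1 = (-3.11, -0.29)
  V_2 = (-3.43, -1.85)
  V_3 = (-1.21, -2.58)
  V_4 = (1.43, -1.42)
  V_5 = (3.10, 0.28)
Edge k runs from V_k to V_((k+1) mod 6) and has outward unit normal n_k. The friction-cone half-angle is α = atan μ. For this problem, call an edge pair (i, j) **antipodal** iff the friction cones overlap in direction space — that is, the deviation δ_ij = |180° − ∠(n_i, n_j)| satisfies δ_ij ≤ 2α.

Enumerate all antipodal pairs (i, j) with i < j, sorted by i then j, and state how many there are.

count = 6; pairs: (0,2), (0,3), (0,4), (1,3), (1,4), (1,5)

α = atan 0.6 = 30.96°;  2α = 61.93°
n_0 = (-0.3957, +0.9184)
n_1 = (-0.9796, +0.2009)
n_2 = (-0.3124, -0.9500)
n_3 = (+0.4023, -0.9155)
n_4 = (+0.7134, -0.7008)
n_5 = (+0.9996, +0.0288)
  (0,1): δ = 124.90°  ·
  (0,2): δ = 41.51°  ✓
  (0,3): δ = 0.41°  ✓
  (0,4): δ = 22.20°  ✓
  (0,5): δ = 68.34°  ·
  (1,2): δ = 96.61°  ·
  (1,3): δ = 54.69°  ✓
  (1,4): δ = 32.90°  ✓
  (1,5): δ = 13.24°  ✓
  (2,3): δ = 138.08°  ·
  (2,4): δ = 116.29°  ·
  (2,5): δ = 70.15°  ·
  (3,4): δ = 158.21°  ·
  (3,5): δ = 112.07°  ·
  (4,5): δ = 133.86°  ·
antipodal pairs: 6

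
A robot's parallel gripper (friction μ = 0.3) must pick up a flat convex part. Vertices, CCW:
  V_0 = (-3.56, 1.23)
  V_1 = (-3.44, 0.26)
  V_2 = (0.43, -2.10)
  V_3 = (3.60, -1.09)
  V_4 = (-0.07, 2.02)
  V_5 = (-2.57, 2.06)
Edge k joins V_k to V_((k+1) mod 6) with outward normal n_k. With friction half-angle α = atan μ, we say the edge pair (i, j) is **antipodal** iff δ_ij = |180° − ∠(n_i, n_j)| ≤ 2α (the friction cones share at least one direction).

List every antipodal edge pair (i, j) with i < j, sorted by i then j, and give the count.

α = atan 0.3 = 16.70°;  2α = 33.40°
n_0 = (-0.9924, -0.1228)
n_1 = (-0.5206, -0.8538)
n_2 = (+0.3036, -0.9528)
n_3 = (+0.6465, +0.7629)
n_4 = (+0.0160, +0.9999)
n_5 = (-0.6425, +0.7663)
  (0,1): δ = 128.43°  ·
  (0,2): δ = 79.38°  ·
  (0,3): δ = 42.67°  ·
  (0,4): δ = 82.03°  ·
  (0,5): δ = 122.92°  ·
  (1,2): δ = 130.95°  ·
  (1,3): δ = 8.90°  ✓
  (1,4): δ = 30.46°  ✓
  (1,5): δ = 71.35°  ·
  (2,3): δ = 57.95°  ·
  (2,4): δ = 18.59°  ✓
  (2,5): δ = 22.30°  ✓
  (3,4): δ = 140.64°  ·
  (3,5): δ = 99.75°  ·
  (4,5): δ = 139.11°  ·
antipodal pairs: 4

count = 4; pairs: (1,3), (1,4), (2,4), (2,5)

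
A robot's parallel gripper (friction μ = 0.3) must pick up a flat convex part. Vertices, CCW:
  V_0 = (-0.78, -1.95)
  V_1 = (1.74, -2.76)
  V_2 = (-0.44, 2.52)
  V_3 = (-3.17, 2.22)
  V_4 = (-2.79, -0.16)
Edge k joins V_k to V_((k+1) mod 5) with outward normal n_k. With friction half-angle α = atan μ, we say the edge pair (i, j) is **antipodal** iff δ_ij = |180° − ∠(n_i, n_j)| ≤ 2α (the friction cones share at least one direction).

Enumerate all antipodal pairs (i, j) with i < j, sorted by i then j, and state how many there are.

α = atan 0.3 = 16.70°;  2α = 33.40°
n_0 = (-0.3060, -0.9520)
n_1 = (+0.9243, +0.3816)
n_2 = (-0.1092, +0.9940)
n_3 = (-0.9875, -0.1577)
n_4 = (-0.6651, -0.7468)
  (0,1): δ = 49.75°  ·
  (0,2): δ = 24.09°  ✓
  (0,3): δ = 116.89°  ·
  (0,4): δ = 156.13°  ·
  (1,2): δ = 106.16°  ·
  (1,3): δ = 13.36°  ✓
  (1,4): δ = 25.88°  ✓
  (2,3): δ = 87.20°  ·
  (2,4): δ = 47.96°  ·
  (3,4): δ = 140.76°  ·
antipodal pairs: 3

count = 3; pairs: (0,2), (1,3), (1,4)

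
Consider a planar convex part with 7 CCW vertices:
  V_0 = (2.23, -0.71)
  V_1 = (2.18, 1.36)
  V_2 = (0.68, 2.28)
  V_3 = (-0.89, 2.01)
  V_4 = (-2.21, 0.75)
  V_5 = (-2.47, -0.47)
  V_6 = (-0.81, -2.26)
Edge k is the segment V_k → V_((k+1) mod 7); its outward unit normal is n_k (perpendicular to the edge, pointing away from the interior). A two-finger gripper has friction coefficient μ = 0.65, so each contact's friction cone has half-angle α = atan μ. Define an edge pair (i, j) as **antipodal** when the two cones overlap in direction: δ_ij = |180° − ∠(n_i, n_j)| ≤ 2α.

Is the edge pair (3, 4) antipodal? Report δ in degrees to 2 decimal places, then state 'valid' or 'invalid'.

α = atan 0.65 = 33.02°;  2α = 66.05°
edge 3: e_3 = (-1.32, -1.26);  n_3 = (-0.6905, +0.7234)
edge 4: e_4 = (-0.26, -1.22);  n_4 = (-0.9780, +0.2084)
∠(n_3, n_4) = 34.30°
δ = |180° − 34.30°| = 145.70°
145.70° > 2α = 66.05°  →  invalid

δ = 145.70°, invalid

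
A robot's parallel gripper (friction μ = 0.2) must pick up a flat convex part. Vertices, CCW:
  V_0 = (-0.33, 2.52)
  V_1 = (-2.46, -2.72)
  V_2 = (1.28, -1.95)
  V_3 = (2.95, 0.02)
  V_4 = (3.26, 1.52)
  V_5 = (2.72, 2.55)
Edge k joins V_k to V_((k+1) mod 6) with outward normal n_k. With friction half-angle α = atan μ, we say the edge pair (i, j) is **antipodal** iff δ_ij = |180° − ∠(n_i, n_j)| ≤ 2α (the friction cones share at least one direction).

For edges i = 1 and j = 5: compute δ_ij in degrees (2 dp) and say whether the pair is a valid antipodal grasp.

δ = 11.07°, valid

α = atan 0.2 = 11.31°;  2α = 22.62°
edge 1: e_1 = (+3.74, +0.77);  n_1 = (+0.2017, -0.9795)
edge 5: e_5 = (-3.05, -0.03);  n_5 = (-0.0098, +1.0000)
∠(n_1, n_5) = 168.93°
δ = |180° − 168.93°| = 11.07°
11.07° ≤ 2α = 22.62°  →  valid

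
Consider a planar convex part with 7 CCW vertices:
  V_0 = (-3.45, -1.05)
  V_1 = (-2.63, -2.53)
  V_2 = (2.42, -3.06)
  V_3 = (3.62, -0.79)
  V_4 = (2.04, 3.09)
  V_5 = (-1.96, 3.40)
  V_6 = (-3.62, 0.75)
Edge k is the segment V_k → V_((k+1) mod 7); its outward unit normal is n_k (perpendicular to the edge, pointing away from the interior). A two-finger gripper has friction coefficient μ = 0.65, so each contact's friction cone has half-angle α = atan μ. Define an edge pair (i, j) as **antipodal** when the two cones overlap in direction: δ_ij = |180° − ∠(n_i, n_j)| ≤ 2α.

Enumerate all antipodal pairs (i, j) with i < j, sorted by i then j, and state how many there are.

α = atan 0.65 = 33.02°;  2α = 66.05°
n_0 = (-0.8747, -0.4846)
n_1 = (-0.1044, -0.9945)
n_2 = (+0.8841, -0.4674)
n_3 = (+0.9262, +0.3771)
n_4 = (+0.0773, +0.9970)
n_5 = (-0.8475, +0.5309)
n_6 = (-0.9956, -0.0940)
  (0,1): δ = 124.98°  ·
  (0,2): δ = 56.85°  ✓
  (0,3): δ = 6.83°  ✓
  (0,4): δ = 56.58°  ✓
  (0,5): δ = 118.95°  ·
  (0,6): δ = 156.41°  ·
  (1,2): δ = 111.87°  ·
  (1,3): δ = 61.85°  ✓
  (1,4): δ = 1.56°  ✓
  (1,5): δ = 63.93°  ✓
  (1,6): δ = 101.39°  ·
  (2,3): δ = 129.98°  ·
  (2,4): δ = 66.57°  ·
  (2,5): δ = 4.20°  ✓
  (2,6): δ = 33.26°  ✓
  (3,4): δ = 116.59°  ·
  (3,5): δ = 54.22°  ✓
  (3,6): δ = 16.76°  ✓
  (4,5): δ = 117.63°  ·
  (4,6): δ = 80.17°  ·
  (5,6): δ = 142.54°  ·
antipodal pairs: 10

count = 10; pairs: (0,2), (0,3), (0,4), (1,3), (1,4), (1,5), (2,5), (2,6), (3,5), (3,6)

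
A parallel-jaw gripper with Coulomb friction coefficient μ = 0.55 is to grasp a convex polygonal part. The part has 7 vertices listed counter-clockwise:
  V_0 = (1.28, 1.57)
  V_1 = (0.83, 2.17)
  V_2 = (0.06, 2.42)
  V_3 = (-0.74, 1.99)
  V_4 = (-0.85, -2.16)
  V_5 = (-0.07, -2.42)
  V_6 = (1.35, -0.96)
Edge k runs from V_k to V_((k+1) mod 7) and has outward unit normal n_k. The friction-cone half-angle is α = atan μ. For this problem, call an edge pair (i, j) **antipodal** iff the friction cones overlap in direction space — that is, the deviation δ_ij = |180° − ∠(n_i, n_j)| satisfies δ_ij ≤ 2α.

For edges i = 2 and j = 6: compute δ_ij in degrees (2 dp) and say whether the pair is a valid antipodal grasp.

α = atan 0.55 = 28.81°;  2α = 57.62°
edge 2: e_2 = (-0.80, -0.43);  n_2 = (-0.4734, +0.8808)
edge 6: e_6 = (-0.07, +2.53);  n_6 = (+0.9996, +0.0277)
∠(n_2, n_6) = 116.67°
δ = |180° − 116.67°| = 63.33°
63.33° > 2α = 57.62°  →  invalid

δ = 63.33°, invalid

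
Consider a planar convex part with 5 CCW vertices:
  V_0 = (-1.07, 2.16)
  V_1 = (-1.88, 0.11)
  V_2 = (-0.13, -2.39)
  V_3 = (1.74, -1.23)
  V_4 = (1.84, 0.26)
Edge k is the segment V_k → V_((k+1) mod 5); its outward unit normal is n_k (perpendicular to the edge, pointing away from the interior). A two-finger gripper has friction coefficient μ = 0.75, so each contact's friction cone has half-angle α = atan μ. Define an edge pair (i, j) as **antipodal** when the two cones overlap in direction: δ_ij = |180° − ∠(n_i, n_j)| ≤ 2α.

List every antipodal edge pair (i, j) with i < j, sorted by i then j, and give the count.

count = 5; pairs: (0,2), (0,3), (1,3), (1,4), (2,4)

α = atan 0.75 = 36.87°;  2α = 73.74°
n_0 = (-0.9300, +0.3675)
n_1 = (-0.8192, -0.5735)
n_2 = (+0.5271, -0.8498)
n_3 = (+0.9978, -0.0670)
n_4 = (+0.5467, +0.8373)
  (0,1): δ = 123.45°  ·
  (0,2): δ = 36.63°  ✓
  (0,3): δ = 17.72°  ✓
  (0,4): δ = 78.42°  ·
  (1,2): δ = 93.18°  ·
  (1,3): δ = 38.83°  ✓
  (1,4): δ = 21.87°  ✓
  (2,3): δ = 125.65°  ·
  (2,4): δ = 64.95°  ✓
  (3,4): δ = 119.30°  ·
antipodal pairs: 5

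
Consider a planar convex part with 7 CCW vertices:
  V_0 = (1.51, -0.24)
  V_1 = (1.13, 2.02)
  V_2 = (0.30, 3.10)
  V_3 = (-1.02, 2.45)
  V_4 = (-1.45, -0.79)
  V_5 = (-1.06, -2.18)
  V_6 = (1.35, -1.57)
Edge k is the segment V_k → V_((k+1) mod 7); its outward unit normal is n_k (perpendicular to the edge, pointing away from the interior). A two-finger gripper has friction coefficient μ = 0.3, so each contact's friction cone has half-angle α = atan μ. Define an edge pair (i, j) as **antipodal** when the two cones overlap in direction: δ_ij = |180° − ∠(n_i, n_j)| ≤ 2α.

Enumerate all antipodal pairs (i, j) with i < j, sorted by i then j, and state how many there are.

α = atan 0.3 = 16.70°;  2α = 33.40°
n_0 = (+0.9862, +0.1658)
n_1 = (+0.7929, +0.6094)
n_2 = (-0.4418, +0.8971)
n_3 = (-0.9913, +0.1316)
n_4 = (-0.9628, -0.2701)
n_5 = (+0.2454, -0.9694)
n_6 = (+0.9928, -0.1194)
  (0,1): δ = 152.00°  ·
  (0,2): δ = 73.33°  ·
  (0,3): δ = 17.10°  ✓
  (0,4): δ = 6.13°  ✓
  (0,5): δ = 94.66°  ·
  (0,6): δ = 163.60°  ·
  (1,2): δ = 101.33°  ·
  (1,3): δ = 45.10°  ·
  (1,4): δ = 21.87°  ✓
  (1,5): δ = 66.66°  ·
  (1,6): δ = 135.60°  ·
  (2,3): δ = 123.78°  ·
  (2,4): δ = 100.54°  ·
  (2,5): δ = 12.01°  ✓
  (2,6): δ = 56.92°  ·
  (3,4): δ = 156.77°  ·
  (3,5): δ = 68.24°  ·
  (3,6): δ = 0.70°  ✓
  (4,5): δ = 91.47°  ·
  (4,6): δ = 22.53°  ✓
  (5,6): δ = 111.06°  ·
antipodal pairs: 6

count = 6; pairs: (0,3), (0,4), (1,4), (2,5), (3,6), (4,6)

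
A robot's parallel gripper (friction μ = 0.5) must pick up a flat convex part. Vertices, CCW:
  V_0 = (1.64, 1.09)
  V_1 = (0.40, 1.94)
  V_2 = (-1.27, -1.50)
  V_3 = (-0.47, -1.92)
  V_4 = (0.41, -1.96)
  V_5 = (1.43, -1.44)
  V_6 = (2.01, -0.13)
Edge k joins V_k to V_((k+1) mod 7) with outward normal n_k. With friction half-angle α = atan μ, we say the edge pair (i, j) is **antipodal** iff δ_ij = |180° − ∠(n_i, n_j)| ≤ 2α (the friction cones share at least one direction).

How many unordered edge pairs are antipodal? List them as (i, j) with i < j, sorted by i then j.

count = 6; pairs: (0,2), (0,3), (1,4), (1,5), (1,6), (2,6)

α = atan 0.5 = 26.57°;  2α = 53.13°
n_0 = (+0.5654, +0.8248)
n_1 = (-0.8996, +0.4367)
n_2 = (-0.4648, -0.8854)
n_3 = (-0.0454, -0.9990)
n_4 = (+0.4542, -0.8909)
n_5 = (+0.9144, -0.4048)
n_6 = (+0.9570, +0.2902)
  (0,1): δ = 81.46°  ·
  (0,2): δ = 6.73°  ✓
  (0,3): δ = 31.83°  ✓
  (0,4): δ = 61.44°  ·
  (0,5): δ = 100.55°  ·
  (0,6): δ = 141.30°  ·
  (1,2): δ = 91.80°  ·
  (1,3): δ = 66.71°  ·
  (1,4): δ = 37.09°  ✓
  (1,5): δ = 2.01°  ✓
  (1,6): δ = 42.77°  ✓
  (2,3): δ = 154.90°  ·
  (2,4): δ = 125.29°  ·
  (2,5): δ = 86.18°  ·
  (2,6): δ = 45.43°  ✓
  (3,4): δ = 150.38°  ·
  (3,5): δ = 111.28°  ·
  (3,6): δ = 70.53°  ·
  (4,5): δ = 140.89°  ·
  (4,6): δ = 100.14°  ·
  (5,6): δ = 139.25°  ·
antipodal pairs: 6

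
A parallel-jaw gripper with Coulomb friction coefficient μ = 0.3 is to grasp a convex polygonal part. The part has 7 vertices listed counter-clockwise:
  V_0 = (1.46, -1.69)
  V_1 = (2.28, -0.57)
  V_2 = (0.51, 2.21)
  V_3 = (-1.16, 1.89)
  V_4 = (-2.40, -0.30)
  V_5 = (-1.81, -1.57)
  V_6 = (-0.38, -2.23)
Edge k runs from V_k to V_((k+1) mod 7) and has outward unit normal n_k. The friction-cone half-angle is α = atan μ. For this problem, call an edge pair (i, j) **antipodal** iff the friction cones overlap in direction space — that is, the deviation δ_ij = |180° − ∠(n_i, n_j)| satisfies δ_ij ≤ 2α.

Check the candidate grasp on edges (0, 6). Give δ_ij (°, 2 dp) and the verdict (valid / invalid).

α = atan 0.3 = 16.70°;  2α = 33.40°
edge 0: e_0 = (+0.82, +1.12);  n_0 = (+0.8069, -0.5907)
edge 6: e_6 = (+1.84, +0.54);  n_6 = (+0.2816, -0.9595)
∠(n_0, n_6) = 37.43°
δ = |180° − 37.43°| = 142.57°
142.57° > 2α = 33.40°  →  invalid

δ = 142.57°, invalid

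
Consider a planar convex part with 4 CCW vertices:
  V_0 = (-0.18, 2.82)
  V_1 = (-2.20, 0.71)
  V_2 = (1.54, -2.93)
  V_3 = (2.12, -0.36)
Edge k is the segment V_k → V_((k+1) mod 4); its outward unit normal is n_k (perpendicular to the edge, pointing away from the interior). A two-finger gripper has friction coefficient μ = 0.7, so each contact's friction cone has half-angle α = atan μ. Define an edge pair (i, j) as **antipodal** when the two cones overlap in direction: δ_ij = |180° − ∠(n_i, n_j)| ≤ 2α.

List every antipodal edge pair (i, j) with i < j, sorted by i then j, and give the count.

α = atan 0.7 = 34.99°;  2α = 69.98°
n_0 = (-0.7223, +0.6915)
n_1 = (-0.6975, -0.7166)
n_2 = (+0.9755, -0.2201)
n_3 = (+0.8103, +0.5860)
  (0,1): δ = 90.47°  ·
  (0,2): δ = 31.03°  ✓
  (0,3): δ = 79.63°  ·
  (1,2): δ = 58.49°  ✓
  (1,3): δ = 9.90°  ✓
  (2,3): δ = 131.41°  ·
antipodal pairs: 3

count = 3; pairs: (0,2), (1,2), (1,3)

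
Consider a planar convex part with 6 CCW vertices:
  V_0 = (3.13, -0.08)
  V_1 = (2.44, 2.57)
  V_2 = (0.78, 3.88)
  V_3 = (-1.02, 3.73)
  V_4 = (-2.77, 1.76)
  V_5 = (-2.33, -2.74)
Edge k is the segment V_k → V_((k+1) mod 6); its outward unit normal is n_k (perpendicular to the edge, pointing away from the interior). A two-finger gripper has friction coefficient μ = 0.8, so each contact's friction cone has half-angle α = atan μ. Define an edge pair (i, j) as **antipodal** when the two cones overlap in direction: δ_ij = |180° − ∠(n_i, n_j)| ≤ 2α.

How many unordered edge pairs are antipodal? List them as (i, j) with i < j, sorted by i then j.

count = 7; pairs: (0,3), (0,4), (1,4), (1,5), (2,5), (3,5), (4,5)

α = atan 0.8 = 38.66°;  2α = 77.32°
n_0 = (+0.9677, +0.2520)
n_1 = (+0.6195, +0.7850)
n_2 = (-0.0830, +0.9965)
n_3 = (-0.7476, +0.6641)
n_4 = (-0.9953, -0.0973)
n_5 = (+0.4380, -0.8990)
  (0,1): δ = 142.87°  ·
  (0,2): δ = 99.83°  ·
  (0,3): δ = 56.21°  ✓
  (0,4): δ = 9.01°  ✓
  (0,5): δ = 101.38°  ·
  (1,2): δ = 136.96°  ·
  (1,3): δ = 93.34°  ·
  (1,4): δ = 46.14°  ✓
  (1,5): δ = 64.25°  ✓
  (2,3): δ = 136.38°  ·
  (2,4): δ = 89.18°  ·
  (2,5): δ = 21.21°  ✓
  (3,4): δ = 132.80°  ·
  (3,5): δ = 22.41°  ✓
  (4,5): δ = 69.61°  ✓
antipodal pairs: 7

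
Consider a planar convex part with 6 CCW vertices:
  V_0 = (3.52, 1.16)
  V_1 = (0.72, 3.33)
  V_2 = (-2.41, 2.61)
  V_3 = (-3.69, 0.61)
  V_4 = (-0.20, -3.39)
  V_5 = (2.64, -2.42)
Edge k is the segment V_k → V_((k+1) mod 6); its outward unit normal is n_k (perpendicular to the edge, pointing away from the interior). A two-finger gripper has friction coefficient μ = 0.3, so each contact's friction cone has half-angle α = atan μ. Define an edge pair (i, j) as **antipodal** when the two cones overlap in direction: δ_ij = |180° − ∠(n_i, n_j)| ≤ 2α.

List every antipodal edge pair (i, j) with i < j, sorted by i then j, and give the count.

count = 3; pairs: (0,3), (1,4), (2,5)

α = atan 0.3 = 16.70°;  2α = 33.40°
n_0 = (+0.6126, +0.7904)
n_1 = (-0.2242, +0.9745)
n_2 = (-0.8423, +0.5391)
n_3 = (-0.7535, -0.6574)
n_4 = (+0.3232, -0.9463)
n_5 = (+0.9711, -0.2387)
  (0,1): δ = 129.27°  ·
  (0,2): δ = 84.84°  ·
  (0,3): δ = 11.12°  ✓
  (0,4): δ = 56.63°  ·
  (0,5): δ = 113.97°  ·
  (1,2): δ = 135.57°  ·
  (1,3): δ = 61.85°  ·
  (1,4): δ = 5.90°  ✓
  (1,5): δ = 63.24°  ·
  (2,3): δ = 106.28°  ·
  (2,4): δ = 38.52°  ·
  (2,5): δ = 18.81°  ✓
  (3,4): δ = 112.25°  ·
  (3,5): δ = 54.91°  ·
  (4,5): δ = 122.67°  ·
antipodal pairs: 3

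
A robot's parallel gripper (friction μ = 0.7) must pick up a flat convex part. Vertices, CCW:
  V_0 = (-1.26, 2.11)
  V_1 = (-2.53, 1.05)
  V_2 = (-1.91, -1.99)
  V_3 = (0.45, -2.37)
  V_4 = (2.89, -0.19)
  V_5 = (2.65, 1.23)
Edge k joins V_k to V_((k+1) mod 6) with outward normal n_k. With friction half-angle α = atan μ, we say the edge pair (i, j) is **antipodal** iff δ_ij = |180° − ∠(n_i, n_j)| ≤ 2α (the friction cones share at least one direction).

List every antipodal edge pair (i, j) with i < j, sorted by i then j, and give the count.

count = 8; pairs: (0,2), (0,3), (0,4), (1,3), (1,4), (1,5), (2,5), (3,5)

α = atan 0.7 = 34.99°;  2α = 69.98°
n_0 = (-0.6408, +0.7677)
n_1 = (-0.9798, -0.1998)
n_2 = (-0.1590, -0.9873)
n_3 = (+0.6663, -0.7457)
n_4 = (+0.9860, +0.1667)
n_5 = (+0.2196, +0.9756)
  (0,1): δ = 118.32°  ·
  (0,2): δ = 49.00°  ✓
  (0,3): δ = 1.93°  ✓
  (0,4): δ = 59.74°  ✓
  (0,5): δ = 127.47°  ·
  (1,2): δ = 110.67°  ·
  (1,3): δ = 59.75°  ✓
  (1,4): δ = 1.93°  ✓
  (1,5): δ = 65.79°  ✓
  (2,3): δ = 129.07°  ·
  (2,4): δ = 71.26°  ·
  (2,5): δ = 3.54°  ✓
  (3,4): δ = 122.19°  ·
  (3,5): δ = 54.46°  ✓
  (4,5): δ = 112.28°  ·
antipodal pairs: 8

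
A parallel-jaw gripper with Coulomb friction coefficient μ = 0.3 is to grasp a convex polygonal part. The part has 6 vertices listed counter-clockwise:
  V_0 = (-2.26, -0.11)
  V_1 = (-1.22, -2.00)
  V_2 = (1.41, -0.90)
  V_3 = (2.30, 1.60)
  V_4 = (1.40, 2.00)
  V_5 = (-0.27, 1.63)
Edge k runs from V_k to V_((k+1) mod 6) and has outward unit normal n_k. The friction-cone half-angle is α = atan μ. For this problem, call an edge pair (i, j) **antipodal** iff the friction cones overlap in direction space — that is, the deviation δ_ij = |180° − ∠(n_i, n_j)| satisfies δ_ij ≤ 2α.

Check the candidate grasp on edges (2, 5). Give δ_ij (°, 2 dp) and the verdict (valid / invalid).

α = atan 0.3 = 16.70°;  2α = 33.40°
edge 2: e_2 = (+0.89, +2.50);  n_2 = (+0.9421, -0.3354)
edge 5: e_5 = (-1.99, -1.74);  n_5 = (-0.6582, +0.7528)
∠(n_2, n_5) = 150.76°
δ = |180° − 150.76°| = 29.24°
29.24° ≤ 2α = 33.40°  →  valid

δ = 29.24°, valid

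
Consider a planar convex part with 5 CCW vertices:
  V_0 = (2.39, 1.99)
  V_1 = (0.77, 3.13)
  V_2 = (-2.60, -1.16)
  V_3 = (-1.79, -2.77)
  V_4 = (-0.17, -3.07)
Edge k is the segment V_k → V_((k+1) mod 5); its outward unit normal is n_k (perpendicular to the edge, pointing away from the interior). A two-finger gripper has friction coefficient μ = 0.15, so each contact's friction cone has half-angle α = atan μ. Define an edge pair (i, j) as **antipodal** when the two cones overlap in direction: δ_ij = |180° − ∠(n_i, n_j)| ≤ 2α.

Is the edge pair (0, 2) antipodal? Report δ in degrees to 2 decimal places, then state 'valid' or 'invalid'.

δ = 28.16°, invalid

α = atan 0.15 = 8.53°;  2α = 17.06°
edge 0: e_0 = (-1.62, +1.14);  n_0 = (+0.5755, +0.8178)
edge 2: e_2 = (+0.81, -1.61);  n_2 = (-0.8933, -0.4494)
∠(n_0, n_2) = 151.84°
δ = |180° − 151.84°| = 28.16°
28.16° > 2α = 17.06°  →  invalid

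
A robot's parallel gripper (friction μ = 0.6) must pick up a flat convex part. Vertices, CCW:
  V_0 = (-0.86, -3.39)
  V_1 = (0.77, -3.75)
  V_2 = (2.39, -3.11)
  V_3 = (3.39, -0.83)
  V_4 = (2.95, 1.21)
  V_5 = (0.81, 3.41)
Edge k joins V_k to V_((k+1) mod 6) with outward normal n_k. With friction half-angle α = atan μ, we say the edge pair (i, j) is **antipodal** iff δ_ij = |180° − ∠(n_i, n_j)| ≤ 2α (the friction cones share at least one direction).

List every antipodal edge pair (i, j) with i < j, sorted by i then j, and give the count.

α = atan 0.6 = 30.96°;  2α = 61.93°
n_0 = (-0.2157, -0.9765)
n_1 = (+0.3674, -0.9301)
n_2 = (+0.9158, -0.4017)
n_3 = (+0.9775, +0.2108)
n_4 = (+0.7168, +0.6973)
n_5 = (-0.9711, +0.2385)
  (0,1): δ = 145.99°  ·
  (0,2): δ = 101.23°  ·
  (0,3): δ = 65.37°  ·
  (0,4): δ = 33.34°  ✓
  (0,5): δ = 88.66°  ·
  (1,2): δ = 135.24°  ·
  (1,3): δ = 99.39°  ·
  (1,4): δ = 67.35°  ·
  (1,5): δ = 54.64°  ✓
  (2,3): δ = 144.15°  ·
  (2,4): δ = 112.11°  ·
  (2,5): δ = 9.88°  ✓
  (3,4): δ = 147.96°  ·
  (3,5): δ = 25.97°  ✓
  (4,5): δ = 58.01°  ✓
antipodal pairs: 5

count = 5; pairs: (0,4), (1,5), (2,5), (3,5), (4,5)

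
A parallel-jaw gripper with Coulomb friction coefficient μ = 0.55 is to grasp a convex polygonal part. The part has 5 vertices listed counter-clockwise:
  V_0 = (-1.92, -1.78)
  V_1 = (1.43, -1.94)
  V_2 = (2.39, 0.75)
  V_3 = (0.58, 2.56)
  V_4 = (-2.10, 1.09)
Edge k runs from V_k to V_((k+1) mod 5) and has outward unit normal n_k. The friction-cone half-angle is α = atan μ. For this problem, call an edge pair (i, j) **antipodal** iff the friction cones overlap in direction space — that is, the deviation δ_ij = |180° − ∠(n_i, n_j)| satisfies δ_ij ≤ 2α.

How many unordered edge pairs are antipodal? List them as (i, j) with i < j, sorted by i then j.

count = 5; pairs: (0,2), (0,3), (1,3), (1,4), (2,4)

α = atan 0.55 = 28.81°;  2α = 57.62°
n_0 = (-0.0477, -0.9989)
n_1 = (+0.9418, -0.3361)
n_2 = (+0.7071, +0.7071)
n_3 = (-0.4809, +0.8768)
n_4 = (-0.9980, -0.0626)
  (0,1): δ = 106.91°  ·
  (0,2): δ = 42.27°  ✓
  (0,3): δ = 31.48°  ✓
  (0,4): δ = 96.32°  ·
  (1,2): δ = 115.36°  ·
  (1,3): δ = 41.61°  ✓
  (1,4): δ = 23.23°  ✓
  (2,3): δ = 106.25°  ·
  (2,4): δ = 41.41°  ✓
  (3,4): δ = 115.16°  ·
antipodal pairs: 5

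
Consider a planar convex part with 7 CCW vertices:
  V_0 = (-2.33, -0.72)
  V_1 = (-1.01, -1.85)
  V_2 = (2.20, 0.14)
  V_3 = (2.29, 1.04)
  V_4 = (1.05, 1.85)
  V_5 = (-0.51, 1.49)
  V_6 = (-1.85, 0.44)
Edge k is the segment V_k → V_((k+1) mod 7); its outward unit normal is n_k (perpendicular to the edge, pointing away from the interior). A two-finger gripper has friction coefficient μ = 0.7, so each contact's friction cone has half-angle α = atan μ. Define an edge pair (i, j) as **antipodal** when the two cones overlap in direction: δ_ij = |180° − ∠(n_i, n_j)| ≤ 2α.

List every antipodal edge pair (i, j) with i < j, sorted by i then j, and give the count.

count = 9; pairs: (0,2), (0,3), (0,4), (1,3), (1,4), (1,5), (1,6), (2,5), (2,6)

α = atan 0.7 = 34.99°;  2α = 69.98°
n_0 = (-0.6503, -0.7597)
n_1 = (+0.5269, -0.8499)
n_2 = (+0.9950, -0.0995)
n_3 = (+0.5469, +0.8372)
n_4 = (-0.2249, +0.9744)
n_5 = (-0.6168, +0.7871)
n_6 = (-0.9240, +0.3824)
  (0,1): δ = 107.64°  ·
  (0,2): δ = 55.15°  ✓
  (0,3): δ = 7.41°  ✓
  (0,4): δ = 53.56°  ✓
  (0,5): δ = 78.65°  ·
  (0,6): δ = 108.09°  ·
  (1,2): δ = 127.51°  ·
  (1,3): δ = 64.95°  ✓
  (1,4): δ = 18.80°  ✓
  (1,5): δ = 6.29°  ✓
  (1,6): δ = 35.72°  ✓
  (2,3): δ = 117.44°  ·
  (2,4): δ = 71.29°  ·
  (2,5): δ = 46.21°  ✓
  (2,6): δ = 16.77°  ✓
  (3,4): δ = 133.85°  ·
  (3,5): δ = 108.76°  ·
  (3,6): δ = 79.33°  ·
  (4,5): δ = 154.91°  ·
  (4,6): δ = 125.47°  ·
  (5,6): δ = 150.56°  ·
antipodal pairs: 9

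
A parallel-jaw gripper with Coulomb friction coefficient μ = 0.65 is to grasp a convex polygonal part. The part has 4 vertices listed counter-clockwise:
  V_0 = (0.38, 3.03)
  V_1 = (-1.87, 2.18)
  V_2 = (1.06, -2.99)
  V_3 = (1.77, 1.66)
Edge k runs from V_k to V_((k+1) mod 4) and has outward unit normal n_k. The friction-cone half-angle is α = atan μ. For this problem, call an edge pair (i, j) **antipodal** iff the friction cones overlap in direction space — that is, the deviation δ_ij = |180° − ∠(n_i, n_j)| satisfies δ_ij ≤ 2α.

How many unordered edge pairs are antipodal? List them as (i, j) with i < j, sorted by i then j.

count = 3; pairs: (0,2), (1,2), (1,3)

α = atan 0.65 = 33.02°;  2α = 66.05°
n_0 = (-0.3534, +0.9355)
n_1 = (-0.8700, -0.4931)
n_2 = (+0.9885, -0.1509)
n_3 = (+0.7020, +0.7122)
  (0,1): δ = 81.15°  ·
  (0,2): δ = 60.62°  ✓
  (0,3): δ = 114.72°  ·
  (1,2): δ = 38.22°  ✓
  (1,3): δ = 15.87°  ✓
  (2,3): δ = 125.90°  ·
antipodal pairs: 3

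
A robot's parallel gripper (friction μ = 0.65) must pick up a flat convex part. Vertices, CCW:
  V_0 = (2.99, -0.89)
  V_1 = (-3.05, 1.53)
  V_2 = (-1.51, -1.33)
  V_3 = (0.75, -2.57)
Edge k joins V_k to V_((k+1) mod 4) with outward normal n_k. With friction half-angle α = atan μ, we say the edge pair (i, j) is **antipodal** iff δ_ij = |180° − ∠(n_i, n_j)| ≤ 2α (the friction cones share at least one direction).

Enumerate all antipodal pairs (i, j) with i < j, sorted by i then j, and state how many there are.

α = atan 0.65 = 33.02°;  2α = 66.05°
n_0 = (+0.3719, +0.9283)
n_1 = (-0.8805, -0.4741)
n_2 = (-0.4810, -0.8767)
n_3 = (+0.6000, -0.8000)
  (0,1): δ = 39.87°  ✓
  (0,2): δ = 6.92°  ✓
  (0,3): δ = 58.70°  ✓
  (1,2): δ = 147.05°  ·
  (1,3): δ = 81.43°  ·
  (2,3): δ = 114.38°  ·
antipodal pairs: 3

count = 3; pairs: (0,1), (0,2), (0,3)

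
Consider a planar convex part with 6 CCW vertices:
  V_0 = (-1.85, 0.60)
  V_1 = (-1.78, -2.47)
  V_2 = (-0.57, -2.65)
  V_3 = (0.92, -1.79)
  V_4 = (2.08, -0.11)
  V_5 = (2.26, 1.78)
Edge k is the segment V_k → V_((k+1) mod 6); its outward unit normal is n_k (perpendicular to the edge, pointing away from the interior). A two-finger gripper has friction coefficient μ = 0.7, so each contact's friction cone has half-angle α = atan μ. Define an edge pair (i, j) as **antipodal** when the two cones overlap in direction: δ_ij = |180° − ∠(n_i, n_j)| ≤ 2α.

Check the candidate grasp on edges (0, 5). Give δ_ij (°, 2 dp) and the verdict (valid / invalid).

δ = 104.71°, invalid

α = atan 0.7 = 34.99°;  2α = 69.98°
edge 0: e_0 = (+0.07, -3.07);  n_0 = (-0.9997, -0.0228)
edge 5: e_5 = (-4.11, -1.18);  n_5 = (-0.2760, +0.9612)
∠(n_0, n_5) = 75.29°
δ = |180° − 75.29°| = 104.71°
104.71° > 2α = 69.98°  →  invalid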